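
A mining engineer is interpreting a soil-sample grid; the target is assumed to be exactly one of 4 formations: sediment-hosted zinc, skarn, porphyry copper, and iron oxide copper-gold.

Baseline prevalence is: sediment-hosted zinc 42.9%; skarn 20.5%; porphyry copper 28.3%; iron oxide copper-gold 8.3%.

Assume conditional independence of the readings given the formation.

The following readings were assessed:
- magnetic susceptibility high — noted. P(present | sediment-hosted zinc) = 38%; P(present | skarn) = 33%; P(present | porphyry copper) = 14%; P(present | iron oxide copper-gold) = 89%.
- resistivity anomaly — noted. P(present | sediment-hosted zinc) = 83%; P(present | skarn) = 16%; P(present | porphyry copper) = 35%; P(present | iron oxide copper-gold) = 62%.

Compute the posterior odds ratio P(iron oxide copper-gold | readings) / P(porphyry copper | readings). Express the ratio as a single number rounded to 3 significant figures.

The normalizing constant cancels in an odds ratio, so compute prior × likelihood for the two hypotheses only:
  iron oxide copper-gold: 0.083 × 0.89 × 0.62 = 0.045799
  porphyry copper: 0.283 × 0.14 × 0.35 = 0.013867
Posterior odds = 0.045799 / 0.013867 ≈ 3.30.

3.30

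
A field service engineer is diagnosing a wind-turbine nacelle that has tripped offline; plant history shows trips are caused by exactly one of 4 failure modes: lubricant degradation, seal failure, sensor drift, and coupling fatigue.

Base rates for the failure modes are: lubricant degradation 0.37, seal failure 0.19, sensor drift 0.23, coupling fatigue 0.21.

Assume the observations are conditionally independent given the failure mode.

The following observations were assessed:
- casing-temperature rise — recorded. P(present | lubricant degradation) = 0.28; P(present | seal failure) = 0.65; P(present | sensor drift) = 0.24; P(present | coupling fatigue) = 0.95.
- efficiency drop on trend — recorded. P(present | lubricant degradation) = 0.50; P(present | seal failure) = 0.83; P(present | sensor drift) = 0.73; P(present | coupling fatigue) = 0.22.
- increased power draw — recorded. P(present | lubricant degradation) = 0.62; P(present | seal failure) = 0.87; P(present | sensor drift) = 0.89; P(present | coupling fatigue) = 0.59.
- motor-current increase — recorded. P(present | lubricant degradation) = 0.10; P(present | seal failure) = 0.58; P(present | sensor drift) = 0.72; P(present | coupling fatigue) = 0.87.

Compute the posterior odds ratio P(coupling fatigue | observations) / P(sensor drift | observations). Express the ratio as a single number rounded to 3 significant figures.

The normalizing constant cancels in an odds ratio, so compute prior × likelihood for the two hypotheses only:
  coupling fatigue: 0.21 × 0.95 × 0.22 × 0.59 × 0.87 = 0.022529
  sensor drift: 0.23 × 0.24 × 0.73 × 0.89 × 0.72 = 0.025822
Posterior odds = 0.022529 / 0.025822 ≈ 0.872.

0.872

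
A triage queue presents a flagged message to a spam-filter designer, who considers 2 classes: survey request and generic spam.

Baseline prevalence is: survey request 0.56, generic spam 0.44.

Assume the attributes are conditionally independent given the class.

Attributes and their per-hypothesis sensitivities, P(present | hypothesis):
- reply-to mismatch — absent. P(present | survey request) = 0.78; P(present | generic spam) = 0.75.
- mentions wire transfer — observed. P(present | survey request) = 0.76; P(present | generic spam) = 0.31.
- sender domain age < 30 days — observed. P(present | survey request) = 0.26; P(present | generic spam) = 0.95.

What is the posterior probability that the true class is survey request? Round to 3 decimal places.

By Bayes' rule with conditional independence, the unnormalized weight for each hypothesis is prior × ∏ likelihoods (using 1 − P(present | H) for each absent attribute):
  survey request: 0.56 × (1 − 0.78) × 0.76 × 0.26 = 0.024344
  generic spam: 0.44 × (1 − 0.75) × 0.31 × 0.95 = 0.032395
The unnormalized weights sum to 0.056739.
P(survey request | evidence) = 0.024344 / 0.056739 ≈ 0.429.

0.429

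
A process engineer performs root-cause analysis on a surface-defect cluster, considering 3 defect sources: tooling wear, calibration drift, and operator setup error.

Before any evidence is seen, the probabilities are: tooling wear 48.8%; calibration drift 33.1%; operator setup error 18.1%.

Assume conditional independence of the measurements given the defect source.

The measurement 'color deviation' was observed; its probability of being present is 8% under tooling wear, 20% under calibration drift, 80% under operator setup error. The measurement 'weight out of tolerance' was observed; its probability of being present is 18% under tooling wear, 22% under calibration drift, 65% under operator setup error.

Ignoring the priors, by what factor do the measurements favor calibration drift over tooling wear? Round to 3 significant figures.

The Bayes factor is the ratio of the joint likelihoods of the measurement pattern under the two hypotheses.
  calibration drift: 0.20 × 0.22 = 0.044
  tooling wear: 0.08 × 0.18 = 0.0144
Bayes factor = 0.044 / 0.0144 ≈ 3.06

3.06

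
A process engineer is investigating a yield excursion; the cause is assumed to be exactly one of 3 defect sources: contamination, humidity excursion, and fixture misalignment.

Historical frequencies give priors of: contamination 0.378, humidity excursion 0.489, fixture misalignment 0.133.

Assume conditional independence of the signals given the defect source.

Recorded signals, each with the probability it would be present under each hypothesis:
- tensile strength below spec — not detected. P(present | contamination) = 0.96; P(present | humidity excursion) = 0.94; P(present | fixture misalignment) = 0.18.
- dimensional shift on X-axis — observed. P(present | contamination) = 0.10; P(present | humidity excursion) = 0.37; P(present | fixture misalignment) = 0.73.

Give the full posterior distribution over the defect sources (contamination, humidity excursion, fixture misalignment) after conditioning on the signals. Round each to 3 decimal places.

0.016, 0.118, 0.866

Multiply each prior by the joint likelihood of the signal pattern (using 1 − P(present | H) for each absent signal):
  contamination: 0.378 × (1 − 0.96) × 0.10 = 0.001512
  humidity excursion: 0.489 × (1 − 0.94) × 0.37 = 0.010856
  fixture misalignment: 0.133 × (1 − 0.18) × 0.73 = 0.079614
Marginal likelihood of the evidence = 0.091982.
P(contamination | evidence) = 0.001512 / 0.091982 ≈ 0.016
P(humidity excursion | evidence) = 0.010856 / 0.091982 ≈ 0.118
P(fixture misalignment | evidence) = 0.079614 / 0.091982 ≈ 0.866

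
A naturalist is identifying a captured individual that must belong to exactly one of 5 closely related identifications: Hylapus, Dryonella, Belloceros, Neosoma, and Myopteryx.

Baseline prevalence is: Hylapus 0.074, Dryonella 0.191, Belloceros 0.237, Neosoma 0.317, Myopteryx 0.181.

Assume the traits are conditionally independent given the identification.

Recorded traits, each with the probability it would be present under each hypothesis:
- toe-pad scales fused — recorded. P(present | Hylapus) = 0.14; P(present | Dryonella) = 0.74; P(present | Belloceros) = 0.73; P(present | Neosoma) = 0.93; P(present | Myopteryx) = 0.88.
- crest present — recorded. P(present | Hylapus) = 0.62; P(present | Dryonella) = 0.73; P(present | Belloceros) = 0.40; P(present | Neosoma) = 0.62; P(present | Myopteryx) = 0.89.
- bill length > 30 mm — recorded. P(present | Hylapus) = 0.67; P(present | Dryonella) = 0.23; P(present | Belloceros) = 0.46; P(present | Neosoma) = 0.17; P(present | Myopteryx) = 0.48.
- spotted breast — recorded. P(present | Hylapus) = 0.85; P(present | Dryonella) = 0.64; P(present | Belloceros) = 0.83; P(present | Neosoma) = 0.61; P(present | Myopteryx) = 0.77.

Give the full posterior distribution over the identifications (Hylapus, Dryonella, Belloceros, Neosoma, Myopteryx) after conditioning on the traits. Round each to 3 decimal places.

0.031, 0.130, 0.227, 0.163, 0.449

For each hypothesis, the unnormalized posterior weight is prior × product of the trait likelihoods:
  Hylapus: 0.074 × 0.14 × 0.62 × 0.67 × 0.85 = 0.003658
  Dryonella: 0.191 × 0.74 × 0.73 × 0.23 × 0.64 = 0.015188
  Belloceros: 0.237 × 0.73 × 0.40 × 0.46 × 0.83 = 0.026422
  Neosoma: 0.317 × 0.93 × 0.62 × 0.17 × 0.61 = 0.018955
  Myopteryx: 0.181 × 0.88 × 0.89 × 0.48 × 0.77 = 0.052394
The unnormalized weights sum to 0.11662.
P(Hylapus | evidence) = 0.003658 / 0.11662 ≈ 0.031
P(Dryonella | evidence) = 0.015188 / 0.11662 ≈ 0.130
P(Belloceros | evidence) = 0.026422 / 0.11662 ≈ 0.227
P(Neosoma | evidence) = 0.018955 / 0.11662 ≈ 0.163
P(Myopteryx | evidence) = 0.052394 / 0.11662 ≈ 0.449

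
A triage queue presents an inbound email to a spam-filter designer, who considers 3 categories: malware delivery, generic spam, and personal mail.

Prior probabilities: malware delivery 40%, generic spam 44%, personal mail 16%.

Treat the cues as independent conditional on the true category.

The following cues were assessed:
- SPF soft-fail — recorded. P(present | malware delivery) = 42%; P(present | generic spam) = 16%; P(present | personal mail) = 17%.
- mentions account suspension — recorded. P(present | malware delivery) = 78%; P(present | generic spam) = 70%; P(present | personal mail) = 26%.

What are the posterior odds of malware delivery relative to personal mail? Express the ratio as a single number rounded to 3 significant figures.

18.5

Unnormalized posterior weight (prior times the cue likelihoods) for each of the two hypotheses:
  malware delivery: 0.40 × 0.42 × 0.78 = 0.13104
  personal mail: 0.16 × 0.17 × 0.26 = 0.007072
Odds(malware delivery : personal mail) = 0.13104 / 0.007072 ≈ 18.5.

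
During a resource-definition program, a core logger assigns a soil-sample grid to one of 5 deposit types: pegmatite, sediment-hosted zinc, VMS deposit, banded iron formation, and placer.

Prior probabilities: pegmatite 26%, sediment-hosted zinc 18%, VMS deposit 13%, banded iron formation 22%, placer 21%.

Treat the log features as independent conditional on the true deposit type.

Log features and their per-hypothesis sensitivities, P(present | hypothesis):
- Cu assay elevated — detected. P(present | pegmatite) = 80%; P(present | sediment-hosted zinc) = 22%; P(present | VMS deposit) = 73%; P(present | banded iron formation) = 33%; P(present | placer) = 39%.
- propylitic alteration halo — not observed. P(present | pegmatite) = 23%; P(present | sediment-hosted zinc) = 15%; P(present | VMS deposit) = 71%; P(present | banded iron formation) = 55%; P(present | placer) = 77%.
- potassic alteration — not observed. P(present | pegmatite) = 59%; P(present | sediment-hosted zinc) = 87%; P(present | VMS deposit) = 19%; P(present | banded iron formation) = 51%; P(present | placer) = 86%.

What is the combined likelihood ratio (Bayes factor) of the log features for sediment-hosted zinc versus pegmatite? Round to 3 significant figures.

0.0963

Joint likelihood of the log feature pattern under each hypothesis (using 1 − P(present | H) for each absent log feature):
  sediment-hosted zinc: 0.22 × (1 − 0.15) × (1 − 0.87) = 0.02431
  pegmatite: 0.80 × (1 − 0.23) × (1 − 0.59) = 0.25256
Bayes factor = 0.02431 / 0.25256 ≈ 0.0963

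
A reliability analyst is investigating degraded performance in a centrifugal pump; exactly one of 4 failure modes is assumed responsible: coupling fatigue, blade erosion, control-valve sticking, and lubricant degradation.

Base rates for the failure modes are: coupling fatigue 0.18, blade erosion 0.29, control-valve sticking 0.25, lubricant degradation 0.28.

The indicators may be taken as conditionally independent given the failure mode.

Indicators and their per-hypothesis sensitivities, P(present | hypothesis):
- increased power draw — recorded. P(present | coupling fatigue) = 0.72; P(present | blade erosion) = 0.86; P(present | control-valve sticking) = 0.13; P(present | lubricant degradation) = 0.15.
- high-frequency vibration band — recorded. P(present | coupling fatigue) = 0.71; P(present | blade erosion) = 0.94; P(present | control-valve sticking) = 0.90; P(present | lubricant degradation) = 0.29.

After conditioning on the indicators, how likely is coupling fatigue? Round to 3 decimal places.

By Bayes' rule with conditional independence, the unnormalized weight for each hypothesis is prior × ∏ likelihoods:
  coupling fatigue: 0.18 × 0.72 × 0.71 = 0.092016
  blade erosion: 0.29 × 0.86 × 0.94 = 0.23444
  control-valve sticking: 0.25 × 0.13 × 0.90 = 0.02925
  lubricant degradation: 0.28 × 0.15 × 0.29 = 0.01218
Marginal likelihood of the evidence = 0.36788.
P(coupling fatigue | evidence) = 0.092016 / 0.36788 ≈ 0.250.

0.250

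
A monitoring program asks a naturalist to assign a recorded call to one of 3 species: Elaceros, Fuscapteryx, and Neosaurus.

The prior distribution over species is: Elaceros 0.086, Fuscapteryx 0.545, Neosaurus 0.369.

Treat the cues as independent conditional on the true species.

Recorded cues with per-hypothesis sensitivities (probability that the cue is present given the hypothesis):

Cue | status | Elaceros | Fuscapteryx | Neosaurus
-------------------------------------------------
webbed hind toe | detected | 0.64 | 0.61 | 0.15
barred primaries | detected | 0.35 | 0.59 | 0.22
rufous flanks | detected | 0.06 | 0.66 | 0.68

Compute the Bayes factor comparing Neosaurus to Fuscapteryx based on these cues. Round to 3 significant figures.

The Bayes factor is the ratio of the joint likelihoods of the cue pattern under the two hypotheses.
  Neosaurus: 0.15 × 0.22 × 0.68 = 0.02244
  Fuscapteryx: 0.61 × 0.59 × 0.66 = 0.23753
Bayes factor = 0.02244 / 0.23753 ≈ 0.0945

0.0945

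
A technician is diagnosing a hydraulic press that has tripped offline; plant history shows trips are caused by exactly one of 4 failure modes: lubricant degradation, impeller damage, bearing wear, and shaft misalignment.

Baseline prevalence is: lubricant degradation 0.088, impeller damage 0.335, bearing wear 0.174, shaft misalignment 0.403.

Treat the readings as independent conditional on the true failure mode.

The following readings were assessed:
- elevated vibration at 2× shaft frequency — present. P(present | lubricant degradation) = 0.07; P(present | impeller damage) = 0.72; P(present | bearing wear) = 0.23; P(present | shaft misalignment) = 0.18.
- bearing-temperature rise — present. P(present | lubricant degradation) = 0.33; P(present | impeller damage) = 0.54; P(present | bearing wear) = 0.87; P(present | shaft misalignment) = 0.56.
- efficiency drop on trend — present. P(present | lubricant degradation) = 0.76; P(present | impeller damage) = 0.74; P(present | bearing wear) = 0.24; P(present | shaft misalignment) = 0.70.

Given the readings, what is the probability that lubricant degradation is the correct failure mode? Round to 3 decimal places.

0.011

By Bayes' rule with conditional independence, the unnormalized weight for each hypothesis is prior × ∏ likelihoods:
  lubricant degradation: 0.088 × 0.07 × 0.33 × 0.76 = 0.0015449
  impeller damage: 0.335 × 0.72 × 0.54 × 0.74 = 0.096384
  bearing wear: 0.174 × 0.23 × 0.87 × 0.24 = 0.0083562
  shaft misalignment: 0.403 × 0.18 × 0.56 × 0.70 = 0.028436
The unnormalized weights sum to 0.13472.
P(lubricant degradation | evidence) = 0.0015449 / 0.13472 ≈ 0.011.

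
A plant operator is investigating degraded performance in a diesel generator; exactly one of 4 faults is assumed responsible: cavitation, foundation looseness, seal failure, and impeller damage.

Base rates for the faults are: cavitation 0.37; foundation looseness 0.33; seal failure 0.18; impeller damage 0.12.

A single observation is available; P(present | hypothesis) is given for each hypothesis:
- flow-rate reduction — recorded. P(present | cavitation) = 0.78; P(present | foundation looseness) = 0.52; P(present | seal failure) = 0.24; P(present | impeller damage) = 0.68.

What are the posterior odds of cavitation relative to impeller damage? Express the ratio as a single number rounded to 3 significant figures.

Posterior odds equal prior odds times the likelihood ratio; only the two competing hypotheses matter.
  cavitation: 0.37 × 0.78 = 0.2886
  impeller damage: 0.12 × 0.68 = 0.0816
Posterior odds = 0.2886 / 0.0816 ≈ 3.54.

3.54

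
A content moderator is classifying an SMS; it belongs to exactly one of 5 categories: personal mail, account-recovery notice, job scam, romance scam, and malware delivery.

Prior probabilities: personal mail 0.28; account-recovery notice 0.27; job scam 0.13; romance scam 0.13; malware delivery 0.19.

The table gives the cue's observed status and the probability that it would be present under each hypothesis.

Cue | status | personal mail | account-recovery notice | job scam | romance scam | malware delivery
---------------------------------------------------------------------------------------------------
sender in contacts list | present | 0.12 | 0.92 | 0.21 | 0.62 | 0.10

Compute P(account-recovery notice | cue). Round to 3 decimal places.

By Bayes' rule, the unnormalized weight for each hypothesis is prior × likelihood:
  personal mail: 0.28 × 0.12 = 0.0336
  account-recovery notice: 0.27 × 0.92 = 0.2484
  job scam: 0.13 × 0.21 = 0.0273
  romance scam: 0.13 × 0.62 = 0.0806
  malware delivery: 0.19 × 0.10 = 0.019
Normalizing constant Z = 0.0336 + 0.2484 + 0.0273 + 0.0806 + 0.019 = 0.4089.
P(account-recovery notice | evidence) = 0.2484 / 0.4089 ≈ 0.607.

0.607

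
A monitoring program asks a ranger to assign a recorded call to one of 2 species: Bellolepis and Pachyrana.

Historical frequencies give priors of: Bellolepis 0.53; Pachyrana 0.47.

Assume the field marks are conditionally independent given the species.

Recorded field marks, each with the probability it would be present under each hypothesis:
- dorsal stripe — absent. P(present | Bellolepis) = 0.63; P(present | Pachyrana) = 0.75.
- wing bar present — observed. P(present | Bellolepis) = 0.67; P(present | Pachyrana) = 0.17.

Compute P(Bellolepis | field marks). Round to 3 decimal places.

Multiply each prior by the joint likelihood of the field mark pattern (using 1 − P(present | H) for each absent field mark):
  Bellolepis: 0.53 × (1 − 0.63) × 0.67 = 0.13139
  Pachyrana: 0.47 × (1 − 0.75) × 0.17 = 0.019975
The unnormalized weights sum to 0.15136.
P(Bellolepis | evidence) = 0.13139 / 0.15136 ≈ 0.868.

0.868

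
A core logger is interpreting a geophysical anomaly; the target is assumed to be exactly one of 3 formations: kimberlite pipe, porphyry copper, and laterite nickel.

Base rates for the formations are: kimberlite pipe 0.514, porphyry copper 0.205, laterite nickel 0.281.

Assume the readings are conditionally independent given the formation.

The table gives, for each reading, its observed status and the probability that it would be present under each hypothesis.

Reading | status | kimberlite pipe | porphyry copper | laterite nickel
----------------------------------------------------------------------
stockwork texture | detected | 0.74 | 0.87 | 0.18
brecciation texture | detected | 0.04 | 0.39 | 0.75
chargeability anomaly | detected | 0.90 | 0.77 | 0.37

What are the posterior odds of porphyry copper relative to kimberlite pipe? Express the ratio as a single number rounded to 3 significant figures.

3.91

Unnormalized posterior weight (prior times the reading likelihoods) for each of the two hypotheses:
  porphyry copper: 0.205 × 0.87 × 0.39 × 0.77 = 0.053559
  kimberlite pipe: 0.514 × 0.74 × 0.04 × 0.90 = 0.013693
Odds(porphyry copper : kimberlite pipe) = 0.053559 / 0.013693 ≈ 3.91.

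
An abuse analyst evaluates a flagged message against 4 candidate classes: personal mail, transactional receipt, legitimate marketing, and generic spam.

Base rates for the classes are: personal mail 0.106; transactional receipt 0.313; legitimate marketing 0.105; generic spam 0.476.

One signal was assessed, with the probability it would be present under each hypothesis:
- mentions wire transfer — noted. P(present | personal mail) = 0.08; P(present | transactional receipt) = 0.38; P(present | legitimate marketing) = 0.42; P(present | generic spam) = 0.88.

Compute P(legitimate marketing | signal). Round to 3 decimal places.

0.075

For each hypothesis, the unnormalized posterior weight is prior × likelihood:
  personal mail: 0.106 × 0.08 = 0.00848
  transactional receipt: 0.313 × 0.38 = 0.11894
  legitimate marketing: 0.105 × 0.42 = 0.0441
  generic spam: 0.476 × 0.88 = 0.41888
Normalizing constant Z = 0.00848 + 0.11894 + 0.0441 + 0.41888 = 0.5904.
P(legitimate marketing | evidence) = 0.0441 / 0.5904 ≈ 0.075.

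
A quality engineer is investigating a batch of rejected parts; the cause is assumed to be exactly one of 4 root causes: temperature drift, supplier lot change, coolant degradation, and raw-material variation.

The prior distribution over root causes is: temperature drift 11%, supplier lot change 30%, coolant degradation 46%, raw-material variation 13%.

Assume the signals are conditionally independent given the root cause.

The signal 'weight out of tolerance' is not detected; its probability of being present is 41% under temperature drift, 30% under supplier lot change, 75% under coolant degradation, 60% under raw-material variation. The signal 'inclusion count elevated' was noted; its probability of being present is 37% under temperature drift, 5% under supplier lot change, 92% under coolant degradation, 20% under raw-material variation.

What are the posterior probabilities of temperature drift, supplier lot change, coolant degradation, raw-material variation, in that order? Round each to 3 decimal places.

Multiply each prior by the joint likelihood of the signal pattern (using 1 − P(present | H) for each absent signal):
  temperature drift: 0.11 × (1 − 0.41) × 0.37 = 0.024013
  supplier lot change: 0.30 × (1 − 0.30) × 0.05 = 0.0105
  coolant degradation: 0.46 × (1 − 0.75) × 0.92 = 0.1058
  raw-material variation: 0.13 × (1 − 0.60) × 0.20 = 0.0104
Marginal likelihood of the evidence = 0.15071.
P(temperature drift | evidence) = 0.024013 / 0.15071 ≈ 0.159
P(supplier lot change | evidence) = 0.0105 / 0.15071 ≈ 0.070
P(coolant degradation | evidence) = 0.1058 / 0.15071 ≈ 0.702
P(raw-material variation | evidence) = 0.0104 / 0.15071 ≈ 0.069

0.159, 0.070, 0.702, 0.069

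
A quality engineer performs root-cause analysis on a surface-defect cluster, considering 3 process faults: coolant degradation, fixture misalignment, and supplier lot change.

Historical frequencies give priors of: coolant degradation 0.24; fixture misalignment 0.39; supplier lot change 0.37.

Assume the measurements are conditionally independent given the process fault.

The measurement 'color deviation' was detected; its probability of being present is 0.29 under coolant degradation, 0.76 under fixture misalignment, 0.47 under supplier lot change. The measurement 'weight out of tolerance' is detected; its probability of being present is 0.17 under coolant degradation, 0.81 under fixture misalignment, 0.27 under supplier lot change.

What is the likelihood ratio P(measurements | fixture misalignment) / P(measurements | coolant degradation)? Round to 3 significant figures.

The Bayes factor is the ratio of the joint likelihoods of the measurement pattern under the two hypotheses.
  fixture misalignment: 0.76 × 0.81 = 0.6156
  coolant degradation: 0.29 × 0.17 = 0.0493
Bayes factor = 0.6156 / 0.0493 ≈ 12.5

12.5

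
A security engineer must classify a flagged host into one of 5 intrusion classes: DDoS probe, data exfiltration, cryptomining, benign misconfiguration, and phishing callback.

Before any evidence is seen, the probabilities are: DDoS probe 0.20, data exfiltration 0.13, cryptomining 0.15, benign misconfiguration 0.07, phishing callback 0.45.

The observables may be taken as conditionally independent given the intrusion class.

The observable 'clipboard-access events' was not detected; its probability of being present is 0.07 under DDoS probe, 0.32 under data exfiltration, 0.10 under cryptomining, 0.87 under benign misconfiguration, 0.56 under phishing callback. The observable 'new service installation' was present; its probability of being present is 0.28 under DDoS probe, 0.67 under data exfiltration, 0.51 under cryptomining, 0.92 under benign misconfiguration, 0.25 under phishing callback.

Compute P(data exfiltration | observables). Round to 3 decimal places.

For each hypothesis, the unnormalized posterior weight is prior × product of the observable likelihoods (using 1 − P(present | H) for each absent observable):
  DDoS probe: 0.20 × (1 − 0.07) × 0.28 = 0.05208
  data exfiltration: 0.13 × (1 − 0.32) × 0.67 = 0.059228
  cryptomining: 0.15 × (1 − 0.10) × 0.51 = 0.06885
  benign misconfiguration: 0.07 × (1 − 0.87) × 0.92 = 0.008372
  phishing callback: 0.45 × (1 − 0.56) × 0.25 = 0.0495
The unnormalized weights sum to 0.23803.
P(data exfiltration | evidence) = 0.059228 / 0.23803 ≈ 0.249.

0.249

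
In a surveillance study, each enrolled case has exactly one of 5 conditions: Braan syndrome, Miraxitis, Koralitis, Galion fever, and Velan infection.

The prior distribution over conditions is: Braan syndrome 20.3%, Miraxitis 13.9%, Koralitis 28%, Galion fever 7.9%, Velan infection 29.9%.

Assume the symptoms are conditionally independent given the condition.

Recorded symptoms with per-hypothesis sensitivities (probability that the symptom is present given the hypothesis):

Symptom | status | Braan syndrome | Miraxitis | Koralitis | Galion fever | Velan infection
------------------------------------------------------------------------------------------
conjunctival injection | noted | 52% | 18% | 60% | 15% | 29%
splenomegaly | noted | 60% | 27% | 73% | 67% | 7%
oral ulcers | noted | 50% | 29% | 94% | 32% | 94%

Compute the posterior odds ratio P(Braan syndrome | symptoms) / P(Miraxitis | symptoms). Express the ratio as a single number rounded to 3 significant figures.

16.2

The normalizing constant cancels in an odds ratio, so compute prior × likelihood for the two hypotheses only:
  Braan syndrome: 0.203 × 0.52 × 0.60 × 0.50 = 0.031668
  Miraxitis: 0.139 × 0.18 × 0.27 × 0.29 = 0.0019591
Posterior odds = 0.031668 / 0.0019591 ≈ 16.2.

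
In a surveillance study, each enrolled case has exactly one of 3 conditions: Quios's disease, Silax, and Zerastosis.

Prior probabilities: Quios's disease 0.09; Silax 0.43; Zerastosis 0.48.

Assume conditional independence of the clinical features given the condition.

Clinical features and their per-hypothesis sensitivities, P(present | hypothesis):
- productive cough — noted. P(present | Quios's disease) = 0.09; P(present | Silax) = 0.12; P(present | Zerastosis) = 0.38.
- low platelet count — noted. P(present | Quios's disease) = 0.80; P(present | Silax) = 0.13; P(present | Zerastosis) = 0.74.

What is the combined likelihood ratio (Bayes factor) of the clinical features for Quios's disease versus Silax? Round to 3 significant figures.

4.62

The Bayes factor is the ratio of the joint likelihoods of the clinical feature pattern under the two hypotheses.
  Quios's disease: 0.09 × 0.80 = 0.072
  Silax: 0.12 × 0.13 = 0.0156
Bayes factor = 0.072 / 0.0156 ≈ 4.62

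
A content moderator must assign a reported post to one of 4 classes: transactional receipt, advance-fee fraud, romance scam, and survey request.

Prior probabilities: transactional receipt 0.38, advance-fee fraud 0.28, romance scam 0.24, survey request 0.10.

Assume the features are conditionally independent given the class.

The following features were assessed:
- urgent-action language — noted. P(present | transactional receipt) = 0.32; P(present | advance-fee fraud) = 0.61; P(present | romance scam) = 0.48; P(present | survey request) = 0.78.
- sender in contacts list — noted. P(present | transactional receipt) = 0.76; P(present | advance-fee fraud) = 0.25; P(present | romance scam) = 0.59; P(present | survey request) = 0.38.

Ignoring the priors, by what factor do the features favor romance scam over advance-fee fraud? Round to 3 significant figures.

1.86

Joint likelihood of the feature pattern under each hypothesis:
  romance scam: 0.48 × 0.59 = 0.2832
  advance-fee fraud: 0.61 × 0.25 = 0.1525
Bayes factor = 0.2832 / 0.1525 ≈ 1.86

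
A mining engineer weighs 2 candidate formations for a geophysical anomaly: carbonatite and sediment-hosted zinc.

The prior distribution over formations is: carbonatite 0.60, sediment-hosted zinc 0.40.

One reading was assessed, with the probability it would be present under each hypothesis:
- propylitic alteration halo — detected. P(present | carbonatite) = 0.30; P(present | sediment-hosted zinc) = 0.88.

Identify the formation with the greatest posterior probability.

Multiply each prior by the likelihood of the reading:
  carbonatite: 0.60 × 0.30 = 0.18
  sediment-hosted zinc: 0.40 × 0.88 = 0.352
Normalizing constant Z = 0.18 + 0.352 = 0.532.
P(carbonatite | evidence) ≈ 0.18 / 0.532 ≈ 0.338
P(sediment-hosted zinc | evidence) ≈ 0.352 / 0.532 ≈ 0.662
The largest is 0.662, so sediment-hosted zinc is most probable.

sediment-hosted zinc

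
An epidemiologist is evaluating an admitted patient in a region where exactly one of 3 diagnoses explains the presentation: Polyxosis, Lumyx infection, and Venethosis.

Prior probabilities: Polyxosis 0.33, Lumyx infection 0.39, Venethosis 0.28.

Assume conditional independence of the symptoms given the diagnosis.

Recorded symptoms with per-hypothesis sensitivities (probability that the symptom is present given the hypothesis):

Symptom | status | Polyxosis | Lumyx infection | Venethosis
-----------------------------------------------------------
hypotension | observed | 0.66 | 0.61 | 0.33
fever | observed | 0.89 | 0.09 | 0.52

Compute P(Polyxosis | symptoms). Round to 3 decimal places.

0.736

By Bayes' rule with conditional independence, the unnormalized weight for each hypothesis is prior × ∏ likelihoods:
  Polyxosis: 0.33 × 0.66 × 0.89 = 0.19384
  Lumyx infection: 0.39 × 0.61 × 0.09 = 0.021411
  Venethosis: 0.28 × 0.33 × 0.52 = 0.048048
Normalizing constant Z = 0.19384 + 0.021411 + 0.048048 = 0.2633.
P(Polyxosis | evidence) = 0.19384 / 0.2633 ≈ 0.736.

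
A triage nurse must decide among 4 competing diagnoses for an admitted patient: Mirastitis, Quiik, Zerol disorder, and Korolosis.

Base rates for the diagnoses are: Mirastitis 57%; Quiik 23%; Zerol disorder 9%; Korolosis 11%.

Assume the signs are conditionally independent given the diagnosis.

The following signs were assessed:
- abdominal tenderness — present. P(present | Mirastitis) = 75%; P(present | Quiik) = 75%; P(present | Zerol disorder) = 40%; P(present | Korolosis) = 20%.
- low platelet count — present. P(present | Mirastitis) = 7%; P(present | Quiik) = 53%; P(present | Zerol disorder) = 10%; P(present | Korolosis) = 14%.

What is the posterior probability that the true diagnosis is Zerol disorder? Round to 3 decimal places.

By Bayes' rule with conditional independence, the unnormalized weight for each hypothesis is prior × ∏ likelihoods:
  Mirastitis: 0.57 × 0.75 × 0.07 = 0.029925
  Quiik: 0.23 × 0.75 × 0.53 = 0.091425
  Zerol disorder: 0.09 × 0.40 × 0.10 = 0.0036
  Korolosis: 0.11 × 0.20 × 0.14 = 0.00308
Marginal likelihood of the evidence = 0.12803.
P(Zerol disorder | evidence) = 0.0036 / 0.12803 ≈ 0.028.

0.028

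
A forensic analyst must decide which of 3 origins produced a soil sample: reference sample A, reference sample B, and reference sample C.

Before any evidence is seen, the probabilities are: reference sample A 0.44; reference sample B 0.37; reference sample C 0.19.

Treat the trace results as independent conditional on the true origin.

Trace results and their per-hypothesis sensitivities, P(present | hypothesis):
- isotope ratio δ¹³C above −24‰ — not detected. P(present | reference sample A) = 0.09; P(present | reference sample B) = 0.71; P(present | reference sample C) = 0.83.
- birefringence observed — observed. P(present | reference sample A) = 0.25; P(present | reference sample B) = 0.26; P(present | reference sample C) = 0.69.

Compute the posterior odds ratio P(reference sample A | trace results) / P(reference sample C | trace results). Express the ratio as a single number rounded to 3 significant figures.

4.49

Posterior odds equal prior odds times the likelihood ratio; only the two competing hypotheses matter (using 1 − P(present | H) for each absent trace result).
  reference sample A: 0.44 × (1 − 0.09) × 0.25 = 0.1001
  reference sample C: 0.19 × (1 − 0.83) × 0.69 = 0.022287
Odds(reference sample A : reference sample C) = 0.1001 / 0.022287 ≈ 4.49.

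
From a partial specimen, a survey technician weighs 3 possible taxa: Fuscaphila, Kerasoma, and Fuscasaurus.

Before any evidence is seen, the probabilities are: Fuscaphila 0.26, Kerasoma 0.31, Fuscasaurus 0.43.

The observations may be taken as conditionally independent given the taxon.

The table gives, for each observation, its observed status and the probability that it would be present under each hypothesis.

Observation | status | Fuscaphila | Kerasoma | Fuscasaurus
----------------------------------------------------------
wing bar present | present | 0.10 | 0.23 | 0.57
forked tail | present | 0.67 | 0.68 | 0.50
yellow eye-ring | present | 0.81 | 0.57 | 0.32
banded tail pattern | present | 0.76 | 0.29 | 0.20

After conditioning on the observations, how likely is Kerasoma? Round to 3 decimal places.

Multiply each prior by the joint likelihood of the evidence pattern:
  Fuscaphila: 0.26 × 0.10 × 0.67 × 0.81 × 0.76 = 0.010724
  Kerasoma: 0.31 × 0.23 × 0.68 × 0.57 × 0.29 = 0.0080144
  Fuscasaurus: 0.43 × 0.57 × 0.50 × 0.32 × 0.20 = 0.0078432
The unnormalized weights sum to 0.026581.
P(Kerasoma | evidence) = 0.0080144 / 0.026581 ≈ 0.302.

0.302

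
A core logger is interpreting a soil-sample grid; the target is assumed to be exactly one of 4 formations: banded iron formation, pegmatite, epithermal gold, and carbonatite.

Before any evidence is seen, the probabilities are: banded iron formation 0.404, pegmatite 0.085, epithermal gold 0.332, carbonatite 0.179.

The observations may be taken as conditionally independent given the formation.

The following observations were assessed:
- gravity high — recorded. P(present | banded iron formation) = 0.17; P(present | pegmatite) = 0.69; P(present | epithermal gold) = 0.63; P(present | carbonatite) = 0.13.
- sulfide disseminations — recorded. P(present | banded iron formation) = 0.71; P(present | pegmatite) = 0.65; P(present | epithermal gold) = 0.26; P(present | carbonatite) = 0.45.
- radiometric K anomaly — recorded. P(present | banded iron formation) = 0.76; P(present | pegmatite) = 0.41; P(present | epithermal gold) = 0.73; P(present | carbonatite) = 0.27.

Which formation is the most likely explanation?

epithermal gold

Multiply each prior by the joint likelihood of the evidence pattern:
  banded iron formation: 0.404 × 0.17 × 0.71 × 0.76 = 0.03706
  pegmatite: 0.085 × 0.69 × 0.65 × 0.41 = 0.01563
  epithermal gold: 0.332 × 0.63 × 0.26 × 0.73 = 0.039699
  carbonatite: 0.179 × 0.13 × 0.45 × 0.27 = 0.0028273
Marginal likelihood of the evidence = 0.095216.
P(banded iron formation | evidence) ≈ 0.03706 / 0.095216 ≈ 0.389
P(pegmatite | evidence) ≈ 0.01563 / 0.095216 ≈ 0.164
P(epithermal gold | evidence) ≈ 0.039699 / 0.095216 ≈ 0.417
P(carbonatite | evidence) ≈ 0.0028273 / 0.095216 ≈ 0.030
The largest is 0.417, so epithermal gold is most probable.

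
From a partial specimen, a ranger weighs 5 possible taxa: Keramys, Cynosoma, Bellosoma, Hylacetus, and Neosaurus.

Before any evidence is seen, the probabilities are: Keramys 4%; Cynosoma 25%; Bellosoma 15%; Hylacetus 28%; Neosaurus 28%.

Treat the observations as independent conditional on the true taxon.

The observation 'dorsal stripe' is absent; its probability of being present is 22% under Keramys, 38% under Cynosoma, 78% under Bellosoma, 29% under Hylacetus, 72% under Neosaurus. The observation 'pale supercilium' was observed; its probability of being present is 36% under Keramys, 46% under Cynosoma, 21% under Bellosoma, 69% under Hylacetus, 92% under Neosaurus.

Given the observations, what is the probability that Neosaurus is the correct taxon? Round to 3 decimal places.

0.241

By Bayes' rule with conditional independence, the unnormalized weight for each hypothesis is prior × ∏ likelihoods (using 1 − P(present | H) for each absent observation):
  Keramys: 0.04 × (1 − 0.22) × 0.36 = 0.011232
  Cynosoma: 0.25 × (1 − 0.38) × 0.46 = 0.0713
  Bellosoma: 0.15 × (1 − 0.78) × 0.21 = 0.00693
  Hylacetus: 0.28 × (1 − 0.29) × 0.69 = 0.13717
  Neosaurus: 0.28 × (1 − 0.72) × 0.92 = 0.072128
The unnormalized weights sum to 0.29876.
P(Neosaurus | evidence) = 0.072128 / 0.29876 ≈ 0.241.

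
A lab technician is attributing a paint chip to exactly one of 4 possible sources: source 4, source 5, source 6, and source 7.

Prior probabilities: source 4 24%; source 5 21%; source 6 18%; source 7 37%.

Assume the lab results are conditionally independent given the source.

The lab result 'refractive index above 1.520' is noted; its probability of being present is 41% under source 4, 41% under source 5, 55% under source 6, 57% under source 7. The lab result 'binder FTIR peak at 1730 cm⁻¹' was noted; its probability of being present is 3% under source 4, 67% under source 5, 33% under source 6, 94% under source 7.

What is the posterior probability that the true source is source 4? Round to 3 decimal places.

0.010

Multiply each prior by the joint likelihood of the lab result pattern:
  source 4: 0.24 × 0.41 × 0.03 = 0.002952
  source 5: 0.21 × 0.41 × 0.67 = 0.057687
  source 6: 0.18 × 0.55 × 0.33 = 0.03267
  source 7: 0.37 × 0.57 × 0.94 = 0.19825
The unnormalized weights sum to 0.29156.
P(source 4 | evidence) = 0.002952 / 0.29156 ≈ 0.010.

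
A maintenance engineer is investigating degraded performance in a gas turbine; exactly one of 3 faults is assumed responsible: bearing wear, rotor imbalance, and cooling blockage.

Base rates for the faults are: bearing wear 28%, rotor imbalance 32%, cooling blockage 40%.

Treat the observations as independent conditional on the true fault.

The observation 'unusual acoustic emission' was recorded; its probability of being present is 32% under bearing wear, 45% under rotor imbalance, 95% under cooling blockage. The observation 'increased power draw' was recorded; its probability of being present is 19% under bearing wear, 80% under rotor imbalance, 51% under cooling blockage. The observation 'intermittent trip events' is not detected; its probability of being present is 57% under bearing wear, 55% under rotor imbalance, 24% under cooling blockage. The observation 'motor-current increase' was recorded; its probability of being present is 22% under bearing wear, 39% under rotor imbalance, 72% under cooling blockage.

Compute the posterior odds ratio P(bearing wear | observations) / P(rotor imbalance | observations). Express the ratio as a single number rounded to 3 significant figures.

The normalizing constant cancels in an odds ratio, so compute prior × likelihood for the two hypotheses only (using 1 − P(present | H) for each absent observation):
  bearing wear: 0.28 × 0.32 × 0.19 × (1 − 0.57) × 0.22 = 0.0016105
  rotor imbalance: 0.32 × 0.45 × 0.80 × (1 − 0.55) × 0.39 = 0.020218
Posterior odds = 0.0016105 / 0.020218 ≈ 0.0797.

0.0797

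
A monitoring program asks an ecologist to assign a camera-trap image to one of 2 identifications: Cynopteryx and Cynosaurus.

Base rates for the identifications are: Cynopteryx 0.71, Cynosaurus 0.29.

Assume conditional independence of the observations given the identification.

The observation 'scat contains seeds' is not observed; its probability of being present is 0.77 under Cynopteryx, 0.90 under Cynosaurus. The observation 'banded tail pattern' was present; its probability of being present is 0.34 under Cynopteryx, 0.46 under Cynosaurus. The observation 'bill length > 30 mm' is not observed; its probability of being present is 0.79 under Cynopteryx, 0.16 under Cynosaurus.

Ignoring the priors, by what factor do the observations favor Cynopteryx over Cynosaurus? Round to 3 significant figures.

Take the product of per-observation likelihoods under each hypothesis (using 1 − P(present | H) for each absent observation), then divide.
  Cynopteryx: (1 − 0.77) × 0.34 × (1 − 0.79) = 0.016422
  Cynosaurus: (1 − 0.90) × 0.46 × (1 − 0.16) = 0.03864
Bayes factor = 0.016422 / 0.03864 ≈ 0.425

0.425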